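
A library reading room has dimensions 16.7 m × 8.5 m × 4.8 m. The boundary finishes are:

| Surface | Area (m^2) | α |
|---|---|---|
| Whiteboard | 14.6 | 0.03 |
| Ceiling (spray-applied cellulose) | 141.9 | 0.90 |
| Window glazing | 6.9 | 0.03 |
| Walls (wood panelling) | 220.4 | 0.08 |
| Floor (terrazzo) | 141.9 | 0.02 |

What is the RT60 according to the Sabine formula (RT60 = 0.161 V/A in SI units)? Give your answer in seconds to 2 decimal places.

Summing Sᵢαᵢ: 0.438 + 127.710 + 0.207 + 17.632 + 2.838 → A = 148.825 sabins.
Room volume: 681.36 m³.
Sabine: RT60 = 0.161 × 681.36 / 148.825 = 0.74 s.

0.74 sec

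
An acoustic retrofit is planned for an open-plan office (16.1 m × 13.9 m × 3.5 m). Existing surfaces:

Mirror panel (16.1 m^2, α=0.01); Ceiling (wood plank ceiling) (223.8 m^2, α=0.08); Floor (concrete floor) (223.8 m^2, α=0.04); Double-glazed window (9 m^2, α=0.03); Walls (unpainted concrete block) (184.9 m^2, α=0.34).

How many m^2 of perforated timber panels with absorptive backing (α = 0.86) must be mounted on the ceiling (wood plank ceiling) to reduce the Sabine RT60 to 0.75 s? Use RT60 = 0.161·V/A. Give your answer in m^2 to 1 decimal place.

A₁ = Σ Sᵢαᵢ = 16.1*0.01 + 223.8*0.08 + 223.8*0.04 + 9*0.03 + 184.9*0.34 = 90.153 sabins.
V = 783.265 m³. Target absorption A₂ = 0.161 × 783.265 / 0.75 = 168.141 sabins.
Absorption to add: 168.141 − 90.153 = 77.988 sabins.
Each m^2 of panel replacing the ceiling (wood plank ceiling) adds (0.86 − 0.08) = 0.78 sabins.
Area = ΔA/Δα = 77.988/0.78 = 100.0 m^2.

100.0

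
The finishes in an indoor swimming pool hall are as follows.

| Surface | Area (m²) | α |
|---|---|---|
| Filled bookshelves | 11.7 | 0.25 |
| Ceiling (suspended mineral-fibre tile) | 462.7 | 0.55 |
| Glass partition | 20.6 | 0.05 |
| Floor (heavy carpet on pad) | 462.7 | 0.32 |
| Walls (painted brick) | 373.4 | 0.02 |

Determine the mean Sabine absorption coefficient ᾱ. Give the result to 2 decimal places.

0.31

Total surface area S = 1331.1 m².
Weighted sum Σ Sα = 413.972.
ᾱ = 413.972 / 1331.1 = 0.31.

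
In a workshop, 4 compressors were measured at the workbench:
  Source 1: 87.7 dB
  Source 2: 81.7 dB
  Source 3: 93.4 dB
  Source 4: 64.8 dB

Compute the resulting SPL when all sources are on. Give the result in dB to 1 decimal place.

94.7 dB

Sum in the linear (power) domain: Σ 10^(Lᵢ/10) = 10^(87.7/10) + 10^(81.7/10) + 10^(93.4/10) + 10^(64.8/10) = 2.928e+09.
L_total = 10·log₁₀(2.928e+09) = 94.7 dB.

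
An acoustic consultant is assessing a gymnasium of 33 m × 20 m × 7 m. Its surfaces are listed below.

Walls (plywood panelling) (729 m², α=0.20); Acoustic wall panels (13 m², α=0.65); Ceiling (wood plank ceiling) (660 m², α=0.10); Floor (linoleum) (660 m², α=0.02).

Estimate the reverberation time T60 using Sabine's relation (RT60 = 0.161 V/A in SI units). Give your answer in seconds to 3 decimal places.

3.186 sec

Summing Sᵢαᵢ: 145.800 + 8.450 + 66.000 + 13.200 → A = 233.450 sabins.
Volume V = 33 × 20 × 7 = 4620 m³.
T = 0.161 V/A = 0.161·4620/233.450 = 3.186 s.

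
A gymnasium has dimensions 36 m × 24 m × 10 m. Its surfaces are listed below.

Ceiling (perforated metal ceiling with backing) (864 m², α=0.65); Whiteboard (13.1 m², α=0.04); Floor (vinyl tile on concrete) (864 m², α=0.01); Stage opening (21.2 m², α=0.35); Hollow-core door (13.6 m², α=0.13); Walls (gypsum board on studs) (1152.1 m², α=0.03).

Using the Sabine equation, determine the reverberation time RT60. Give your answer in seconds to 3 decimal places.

Summing Sᵢαᵢ: 561.600 + 0.524 + 8.640 + 7.420 + 1.768 + 34.563 → A = 614.515 sabins.
V = 36·24·10 = 8640 m³.
Sabine: RT60 = 0.161 × 8640 / 614.515 = 2.264 s.

2.264 s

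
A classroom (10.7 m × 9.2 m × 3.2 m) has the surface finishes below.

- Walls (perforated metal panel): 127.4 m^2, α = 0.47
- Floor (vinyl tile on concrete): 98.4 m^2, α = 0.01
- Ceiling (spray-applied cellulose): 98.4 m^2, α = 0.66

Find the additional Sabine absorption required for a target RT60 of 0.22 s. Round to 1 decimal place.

104.7 sabins

Summing Sᵢαᵢ: 59.878 + 0.984 + 64.944 → A₁ = 125.806 sabins.
V = 315.008 m³. Required absorption A₂ = 0.161 × 315.008 / 0.22 = 230.529 sabins.
Shortfall: 230.529 − 125.806 = 104.7 sabins.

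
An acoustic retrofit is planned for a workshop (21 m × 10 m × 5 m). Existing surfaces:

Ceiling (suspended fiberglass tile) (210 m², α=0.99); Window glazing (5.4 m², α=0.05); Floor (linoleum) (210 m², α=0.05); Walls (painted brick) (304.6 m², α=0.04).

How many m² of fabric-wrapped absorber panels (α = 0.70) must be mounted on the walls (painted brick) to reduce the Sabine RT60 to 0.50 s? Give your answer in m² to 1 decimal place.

162.5

A₁ = Σ Sᵢαᵢ = 210×0.99 + 5.4×0.05 + 210×0.05 + 304.6×0.04 = 230.854 sabins.
V = 1050 m³. Target absorption A₂ = 0.161 × 1050 / 0.50 = 338.100 sabins.
ΔA needed = 338.100 − 230.854 = 107.246 sabins.
Each m² of panel replacing the walls (painted brick) adds (0.70 − 0.04) = 0.66 sabins.
Panel area = 107.246 / 0.66 = 162.5 m².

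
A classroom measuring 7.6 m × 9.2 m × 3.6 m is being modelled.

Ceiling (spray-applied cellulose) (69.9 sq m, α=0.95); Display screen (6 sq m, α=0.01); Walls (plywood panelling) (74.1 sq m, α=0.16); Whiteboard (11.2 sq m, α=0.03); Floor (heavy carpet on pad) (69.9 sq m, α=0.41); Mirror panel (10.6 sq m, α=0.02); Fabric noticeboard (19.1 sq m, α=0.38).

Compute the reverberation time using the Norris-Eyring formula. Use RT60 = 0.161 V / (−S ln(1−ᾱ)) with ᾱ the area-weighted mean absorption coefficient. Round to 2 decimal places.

0.27 seconds

Total surface area S = 69.9 + 6 + 74.1 + 11.2 + 69.9 + 10.6 + 19.1 = 260.8 sq m.
Absorption A = 69.9·0.95 + 6·0.01 + 74.1·0.16 + 11.2·0.03 + 69.9·0.41 + 10.6·0.02 + 19.1·0.38 = 114.786 sabins.
Mean coefficient ᾱ = A/S = 0.4401.
Eyring denominator: −S ln(1−ᾱ) = 151.263.
V = 7.6 × 9.2 × 3.6 = 251.712 m³.
RT60 = 0.161 × 251.712 / 151.263 = 0.27 s.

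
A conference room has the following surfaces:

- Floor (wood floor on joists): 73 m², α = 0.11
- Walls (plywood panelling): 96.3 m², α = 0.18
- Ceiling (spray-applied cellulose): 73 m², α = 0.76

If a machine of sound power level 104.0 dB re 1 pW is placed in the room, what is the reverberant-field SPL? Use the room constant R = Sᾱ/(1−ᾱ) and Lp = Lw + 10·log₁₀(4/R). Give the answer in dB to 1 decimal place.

Σ(Sᵢαᵢ) = 73×0.11 + 96.3×0.18 + 73×0.76 = 80.844; total area S = 242.3 m².
ᾱ = 80.844/242.3 = 0.3337; R = Sᾱ/(1−ᾱ) = 80.844/(1−0.3337) = 121.333 m².
Lp = 104.0 + 10·log₁₀(4/121.333) = 104.0 + (-14.82) = 89.2 dB.

89.2 dB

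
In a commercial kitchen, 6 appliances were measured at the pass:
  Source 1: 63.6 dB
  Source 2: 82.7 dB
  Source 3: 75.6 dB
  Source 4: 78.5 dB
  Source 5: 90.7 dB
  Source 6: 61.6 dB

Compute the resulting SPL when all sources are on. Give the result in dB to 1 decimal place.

Sum in the linear (power) domain: Σ 10^(Lᵢ/10) = 10^(63.6/10) + 10^(82.7/10) + 10^(75.6/10) + 10^(78.5/10) + 10^(90.7/10) + 10^(61.6/10) = 1.472e+09.
Back to dB: 10·log₁₀ Σ = 91.7 dB.

91.7 dB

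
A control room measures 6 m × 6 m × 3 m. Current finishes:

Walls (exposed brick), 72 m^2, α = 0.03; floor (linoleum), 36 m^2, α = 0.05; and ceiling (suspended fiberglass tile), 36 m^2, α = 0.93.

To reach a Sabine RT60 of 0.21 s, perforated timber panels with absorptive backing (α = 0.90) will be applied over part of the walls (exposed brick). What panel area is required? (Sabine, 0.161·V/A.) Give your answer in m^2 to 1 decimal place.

Equivalent absorption area: A₁ = 72×0.03 + 36×0.05 + 36×0.93 = 37.440 m^2.
V = 108 m³. Target absorption A₂ = 0.161 × 108 / 0.21 = 82.800 sabins.
Absorption to add: 82.800 − 37.440 = 45.360 sabins.
Net gain per m^2: Δα = 0.90 − 0.03 = 0.87.
Area = ΔA/Δα = 45.360/0.87 = 52.1 m^2.

52.1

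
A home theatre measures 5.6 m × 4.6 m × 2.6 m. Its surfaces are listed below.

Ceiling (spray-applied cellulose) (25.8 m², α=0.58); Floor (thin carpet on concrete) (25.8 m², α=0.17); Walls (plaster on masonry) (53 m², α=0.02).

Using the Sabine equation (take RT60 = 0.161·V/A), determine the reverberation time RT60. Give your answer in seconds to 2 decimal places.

0.53 s

Total absorption A = 25.8·0.58 + 25.8·0.17 + 53·0.02
  = 14.964 + 4.386 + 1.060 = 20.410 m² sabins.
Volume V = 5.6 × 4.6 × 2.6 = 66.976 m³.
RT60 = 0.161 · V / A = 0.161 × 66.976 / 20.410 = 0.53 s.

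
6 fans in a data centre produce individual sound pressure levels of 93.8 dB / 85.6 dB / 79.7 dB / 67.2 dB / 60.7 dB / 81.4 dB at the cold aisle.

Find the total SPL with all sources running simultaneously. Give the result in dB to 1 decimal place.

Converting to relative power and adding: 10^(93.8/10) + 10^(85.6/10) + 10^(79.7/10) + 10^(67.2/10) + 10^(60.7/10) + 10^(81.4/10) = 3e+09.
Back to dB: 10·log₁₀ Σ = 94.8 dB.

94.8 dB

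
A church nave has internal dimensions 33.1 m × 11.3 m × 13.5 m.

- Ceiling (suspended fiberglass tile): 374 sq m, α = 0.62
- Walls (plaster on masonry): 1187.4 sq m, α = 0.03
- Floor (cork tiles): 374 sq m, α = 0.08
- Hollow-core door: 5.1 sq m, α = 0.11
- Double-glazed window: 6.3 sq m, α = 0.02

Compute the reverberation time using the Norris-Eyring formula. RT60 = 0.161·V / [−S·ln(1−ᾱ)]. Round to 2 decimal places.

2.51 sec

S = Σ Sᵢ = 1946.8 sq m.
Absorption A = 374×0.62 + 1187.4×0.03 + 374×0.08 + 5.1×0.11 + 6.3×0.02 = 298.109 sabins.
ᾱ = 298.109 / 1946.8 = 0.1531.
−S·ln(1−ᾱ) = −1946.8 × ln(1 − 0.1531) = 323.505.
V = 33.1 × 11.3 × 13.5 = 5049.405 m³.
T = 0.161·V/[−S·ln(1−ᾱ)] = 0.161·5049.405/323.505 = 2.51 s.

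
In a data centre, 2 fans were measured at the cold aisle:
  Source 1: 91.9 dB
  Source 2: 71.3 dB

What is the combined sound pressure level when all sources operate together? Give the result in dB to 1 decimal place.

91.9 dB

Converting to relative power and adding: 10^(91.9/10) + 10^(71.3/10) = 1.562e+09.
L_total = 10·log₁₀(1.562e+09) = 91.9 dB.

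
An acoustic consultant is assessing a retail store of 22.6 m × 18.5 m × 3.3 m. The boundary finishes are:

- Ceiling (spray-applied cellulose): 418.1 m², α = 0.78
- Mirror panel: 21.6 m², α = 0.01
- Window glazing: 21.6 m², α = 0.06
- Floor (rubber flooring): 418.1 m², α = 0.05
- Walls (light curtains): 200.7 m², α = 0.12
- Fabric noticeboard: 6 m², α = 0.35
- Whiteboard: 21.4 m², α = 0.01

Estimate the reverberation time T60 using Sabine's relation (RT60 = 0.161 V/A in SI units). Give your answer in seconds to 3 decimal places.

0.592 sec

Summing Sᵢαᵢ: 326.118 + 0.216 + 1.296 + 20.905 + 24.084 + 2.100 + 0.214 → A = 374.933 sabins.
V = 22.6·18.5·3.3 = 1379.73 m³.
T = 0.161 V/A = 0.161·1379.73/374.933 = 0.592 s.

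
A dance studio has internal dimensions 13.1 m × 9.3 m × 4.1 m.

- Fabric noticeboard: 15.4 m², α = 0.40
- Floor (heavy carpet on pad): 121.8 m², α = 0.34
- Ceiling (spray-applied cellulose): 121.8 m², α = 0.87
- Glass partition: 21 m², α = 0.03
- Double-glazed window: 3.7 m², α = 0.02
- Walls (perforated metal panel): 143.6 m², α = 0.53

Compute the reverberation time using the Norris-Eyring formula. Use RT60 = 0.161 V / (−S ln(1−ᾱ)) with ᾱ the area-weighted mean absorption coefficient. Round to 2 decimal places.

0.24 s

S = Σ Sᵢ = 427.3 m².
Absorption A = 15.4×0.40 + 121.8×0.34 + 121.8×0.87 + 21×0.03 + 3.7×0.02 + 143.6×0.53 = 230.350 sabins.
ᾱ = 230.350 / 427.3 = 0.5391.
Eyring denominator: −S ln(1−ᾱ) = 330.976.
V = 13.1 × 9.3 × 4.1 = 499.503 m³.
RT60 = 0.161 × 499.503 / 330.976 = 0.24 s.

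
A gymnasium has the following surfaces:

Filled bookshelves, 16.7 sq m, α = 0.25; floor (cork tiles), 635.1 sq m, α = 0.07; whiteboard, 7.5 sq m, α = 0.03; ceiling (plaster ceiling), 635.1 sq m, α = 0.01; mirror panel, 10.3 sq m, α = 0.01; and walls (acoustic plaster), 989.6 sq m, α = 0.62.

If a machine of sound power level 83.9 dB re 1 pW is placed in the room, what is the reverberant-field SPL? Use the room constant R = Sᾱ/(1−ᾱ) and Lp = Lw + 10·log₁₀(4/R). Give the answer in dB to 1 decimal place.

A = 668.863 sabins; S = 2294.3 sq m.
ᾱ = 0.2915, so room constant R = A/(1−ᾱ) = 944.055 sq m.
Lp = Lw + 10 log₁₀(4/R) = 83.9 -23.73 = 60.2 dB.

60.2 dB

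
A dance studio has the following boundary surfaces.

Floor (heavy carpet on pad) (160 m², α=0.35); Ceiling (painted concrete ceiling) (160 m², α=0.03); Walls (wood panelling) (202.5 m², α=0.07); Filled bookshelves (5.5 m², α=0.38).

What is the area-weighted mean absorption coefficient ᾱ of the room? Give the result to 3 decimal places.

Total surface area S = 528.0 m².
Σ(Sᵢαᵢ) = 160×0.35 + 160×0.03 + 202.5×0.07 + 5.5×0.38 = 77.065.
ᾱ = A/S = 0.146.

0.146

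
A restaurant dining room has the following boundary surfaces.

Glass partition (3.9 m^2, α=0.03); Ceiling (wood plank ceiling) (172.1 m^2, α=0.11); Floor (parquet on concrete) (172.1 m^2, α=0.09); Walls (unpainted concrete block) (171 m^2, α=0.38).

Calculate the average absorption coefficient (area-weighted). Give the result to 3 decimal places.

S = Σ Sᵢ = 3.9 + 172.1 + 172.1 + 171 = 519.1 m^2.
Σ(Sᵢαᵢ) = 3.9*0.03 + 172.1*0.11 + 172.1*0.09 + 171*0.38 = 99.517.
ᾱ = A/S = 0.192.

0.192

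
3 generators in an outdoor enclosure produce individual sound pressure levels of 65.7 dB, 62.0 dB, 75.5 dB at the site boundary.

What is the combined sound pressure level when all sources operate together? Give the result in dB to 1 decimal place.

76.1 dB

Converting to relative power and adding: 10^(65.7/10) + 10^(62.0/10) + 10^(75.5/10) = 4.078e+07.
L_total = 10·log₁₀(4.078e+07) = 76.1 dB.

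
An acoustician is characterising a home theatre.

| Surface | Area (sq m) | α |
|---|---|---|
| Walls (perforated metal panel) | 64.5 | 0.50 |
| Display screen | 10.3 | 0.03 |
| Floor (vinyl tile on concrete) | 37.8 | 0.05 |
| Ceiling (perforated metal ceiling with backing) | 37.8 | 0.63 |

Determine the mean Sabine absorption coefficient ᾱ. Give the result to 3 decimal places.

Total surface area S = 150.4 sq m.
Σ(Sᵢαᵢ) = 64.5*0.50 + 10.3*0.03 + 37.8*0.05 + 37.8*0.63 = 58.263.
ᾱ = A/S = 0.387.

0.387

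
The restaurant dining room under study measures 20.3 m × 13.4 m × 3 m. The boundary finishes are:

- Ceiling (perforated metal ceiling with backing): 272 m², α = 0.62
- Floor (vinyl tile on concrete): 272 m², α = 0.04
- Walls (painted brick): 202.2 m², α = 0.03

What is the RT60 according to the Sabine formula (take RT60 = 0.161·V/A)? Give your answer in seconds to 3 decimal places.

0.708 s

Equivalent absorption area: A = 272·0.62 + 272·0.04 + 202.2·0.03 = 185.586 m².
V = 20.3·13.4·3 = 816.06 m³.
RT60 = 0.161 · V / A = 0.161 × 816.06 / 185.586 = 0.708 s.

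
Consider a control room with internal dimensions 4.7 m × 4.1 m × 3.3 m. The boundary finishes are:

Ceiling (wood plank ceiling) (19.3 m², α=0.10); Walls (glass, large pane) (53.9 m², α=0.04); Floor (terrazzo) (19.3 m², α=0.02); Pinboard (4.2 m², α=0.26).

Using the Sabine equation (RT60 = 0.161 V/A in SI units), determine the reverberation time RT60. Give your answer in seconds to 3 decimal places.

1.840 s

Summing Sᵢαᵢ: 1.930 + 2.156 + 0.386 + 1.092 → A = 5.564 sabins.
Volume V = 4.7 × 4.1 × 3.3 = 63.591 m³.
T = 0.161 V/A = 0.161·63.591/5.564 = 1.840 s.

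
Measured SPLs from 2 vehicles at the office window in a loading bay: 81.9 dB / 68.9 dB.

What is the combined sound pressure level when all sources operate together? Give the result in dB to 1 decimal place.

82.1 dB

Sum in the linear (power) domain: Σ 10^(Lᵢ/10) = 10^(81.9/10) + 10^(68.9/10) = 1.626e+08.
Back to dB: 10·log₁₀ Σ = 82.1 dB.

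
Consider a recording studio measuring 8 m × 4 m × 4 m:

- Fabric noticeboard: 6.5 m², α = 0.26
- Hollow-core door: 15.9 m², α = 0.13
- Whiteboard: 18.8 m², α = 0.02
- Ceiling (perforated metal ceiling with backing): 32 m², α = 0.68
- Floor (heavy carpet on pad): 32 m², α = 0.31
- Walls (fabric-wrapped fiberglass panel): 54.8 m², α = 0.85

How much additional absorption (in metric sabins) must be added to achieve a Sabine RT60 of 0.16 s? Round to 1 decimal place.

Total absorption A₁ = 6.5*0.26 + 15.9*0.13 + 18.8*0.02 + 32*0.68 + 32*0.31 + 54.8*0.85
  = 1.690 + 2.067 + 0.376 + 21.760 + 9.920 + 46.580 = 82.393 m² sabins.
V = 128 m³. Required absorption A₂ = 0.161 × 128 / 0.16 = 128.800 sabins.
Additional absorption ΔA = 128.800 − 82.393 = 46.4 sabins.

46.4 sabins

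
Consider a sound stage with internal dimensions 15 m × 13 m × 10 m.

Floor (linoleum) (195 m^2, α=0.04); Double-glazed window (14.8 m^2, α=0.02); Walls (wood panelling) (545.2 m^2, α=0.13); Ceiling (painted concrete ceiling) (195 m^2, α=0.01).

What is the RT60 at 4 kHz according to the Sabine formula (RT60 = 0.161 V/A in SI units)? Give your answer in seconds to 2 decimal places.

3.88 sec

A = Σ Sᵢαᵢ = 195×0.04 + 14.8×0.02 + 545.2×0.13 + 195×0.01 = 80.922 sabins.
Volume V = 15 × 13 × 10 = 1950 m³.
Sabine: RT60 = 0.161 × 1950 / 80.922 = 3.88 s.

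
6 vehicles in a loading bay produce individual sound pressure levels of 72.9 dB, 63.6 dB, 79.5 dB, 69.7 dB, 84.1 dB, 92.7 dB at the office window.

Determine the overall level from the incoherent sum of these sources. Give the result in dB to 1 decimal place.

93.5 dB

Sum in the linear (power) domain: Σ 10^(Lᵢ/10) = 10^(72.9/10) + 10^(63.6/10) + 10^(79.5/10) + 10^(69.7/10) + 10^(84.1/10) + 10^(92.7/10) = 2.239e+09.
Combined level = 10 log₁₀(2.239e+09) = 93.5 dB.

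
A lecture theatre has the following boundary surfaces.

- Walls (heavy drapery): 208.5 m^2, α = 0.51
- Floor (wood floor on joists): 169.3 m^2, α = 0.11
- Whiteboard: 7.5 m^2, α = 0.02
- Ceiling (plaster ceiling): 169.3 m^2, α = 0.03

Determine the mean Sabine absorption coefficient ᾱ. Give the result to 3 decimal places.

0.235

Total surface area S = 554.6 m^2.
A = 208.5×0.51 + 169.3×0.11 + 7.5×0.02 + 169.3×0.03 = 130.187 sabins.
ᾱ = A/S = 0.235.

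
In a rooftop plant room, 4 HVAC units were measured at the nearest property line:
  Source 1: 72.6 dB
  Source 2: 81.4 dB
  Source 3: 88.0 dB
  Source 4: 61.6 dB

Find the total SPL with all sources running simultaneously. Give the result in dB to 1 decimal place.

Converting to relative power and adding: 10^(72.6/10) + 10^(81.4/10) + 10^(88.0/10) + 10^(61.6/10) = 7.886e+08.
Back to dB: 10·log₁₀ Σ = 89.0 dB.

89.0 dB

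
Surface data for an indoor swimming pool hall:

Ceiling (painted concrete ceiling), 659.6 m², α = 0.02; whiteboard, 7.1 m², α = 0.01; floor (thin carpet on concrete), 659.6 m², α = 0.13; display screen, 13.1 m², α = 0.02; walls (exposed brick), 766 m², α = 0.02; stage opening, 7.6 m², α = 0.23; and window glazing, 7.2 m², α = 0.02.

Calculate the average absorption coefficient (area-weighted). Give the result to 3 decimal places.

S = Σ Sᵢ = 659.6 + 7.1 + 659.6 + 13.1 + 766 + 7.6 + 7.2 = 2120.2 m².
Weighted sum Σ Sα = 116.485.
ᾱ = A/S = 0.055.

0.055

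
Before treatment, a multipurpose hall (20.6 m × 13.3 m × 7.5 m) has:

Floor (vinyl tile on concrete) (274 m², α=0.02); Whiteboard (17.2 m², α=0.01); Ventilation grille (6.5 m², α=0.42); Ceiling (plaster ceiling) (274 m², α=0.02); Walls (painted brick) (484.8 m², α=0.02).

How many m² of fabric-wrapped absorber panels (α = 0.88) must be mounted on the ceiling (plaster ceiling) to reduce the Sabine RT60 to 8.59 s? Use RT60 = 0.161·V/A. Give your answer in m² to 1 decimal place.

Summing Sᵢαᵢ: 5.480 + 0.172 + 2.730 + 5.480 + 9.696 → A₁ = 23.558 sabins.
Required A₂ = 0.161·2054.85/8.59 = 38.513 sabins.
ΔA needed = 38.513 − 23.558 = 14.955 sabins.
Net gain per m²: Δα = 0.88 − 0.02 = 0.86.
Panel area = 14.955 / 0.86 = 17.4 m².

17.4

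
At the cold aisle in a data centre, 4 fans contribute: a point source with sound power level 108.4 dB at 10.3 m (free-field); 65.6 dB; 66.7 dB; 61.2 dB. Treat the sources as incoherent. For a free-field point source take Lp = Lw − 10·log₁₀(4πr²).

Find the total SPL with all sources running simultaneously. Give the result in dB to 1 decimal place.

Source at 10.3 m: Lp = 108.4 − 10·log₁₀(4π·10.3²) = 108.4 − 10·log₁₀(1333.166) = 77.2 dB.
Converting to relative power and adding: 10^(77.2/10) + 10^(65.6/10) + 10^(66.7/10) + 10^(61.2/10) = 6.211e+07.
Combined level = 10 log₁₀(6.211e+07) = 77.9 dB.

77.9 dB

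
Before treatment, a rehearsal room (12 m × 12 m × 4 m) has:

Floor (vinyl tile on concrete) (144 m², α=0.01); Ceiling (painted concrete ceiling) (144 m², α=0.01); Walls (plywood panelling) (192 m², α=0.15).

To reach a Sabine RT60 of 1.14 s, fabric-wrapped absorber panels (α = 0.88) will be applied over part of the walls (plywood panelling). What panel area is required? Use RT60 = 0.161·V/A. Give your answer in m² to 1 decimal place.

Summing Sᵢαᵢ: 1.440 + 1.440 + 28.800 → A₁ = 31.680 sabins.
Required A₂ = 0.161·576/1.14 = 81.347 sabins.
ΔA needed = 81.347 − 31.680 = 49.667 sabins.
Net gain per m²: Δα = 0.88 − 0.15 = 0.73.
Area = ΔA/Δα = 49.667/0.73 = 68.0 m².

68.0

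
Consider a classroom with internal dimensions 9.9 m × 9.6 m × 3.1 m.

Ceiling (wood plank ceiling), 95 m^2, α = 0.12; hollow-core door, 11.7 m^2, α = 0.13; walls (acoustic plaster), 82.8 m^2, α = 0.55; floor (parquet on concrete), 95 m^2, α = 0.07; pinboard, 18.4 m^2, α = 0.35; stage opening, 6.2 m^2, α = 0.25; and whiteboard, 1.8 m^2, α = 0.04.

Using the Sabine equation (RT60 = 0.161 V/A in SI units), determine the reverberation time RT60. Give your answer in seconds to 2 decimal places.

Equivalent absorption area: A = 95·0.12 + 11.7·0.13 + 82.8·0.55 + 95·0.07 + 18.4·0.35 + 6.2·0.25 + 1.8·0.04 = 73.173 m^2.
V = 9.9·9.6·3.1 = 294.624 m³.
Sabine: RT60 = 0.161 × 294.624 / 73.173 = 0.65 s.

0.65 seconds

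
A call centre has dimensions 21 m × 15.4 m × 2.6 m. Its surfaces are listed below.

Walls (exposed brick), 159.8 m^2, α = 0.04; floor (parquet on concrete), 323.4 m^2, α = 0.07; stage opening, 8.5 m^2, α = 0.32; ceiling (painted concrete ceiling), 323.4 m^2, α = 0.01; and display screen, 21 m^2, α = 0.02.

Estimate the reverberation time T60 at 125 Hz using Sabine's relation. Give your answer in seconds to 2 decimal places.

3.82 s

Equivalent absorption area: A = 159.8*0.04 + 323.4*0.07 + 8.5*0.32 + 323.4*0.01 + 21*0.02 = 35.404 m^2.
V = 21·15.4·2.6 = 840.84 m³.
Sabine: RT60 = 0.161 × 840.84 / 35.404 = 3.82 s.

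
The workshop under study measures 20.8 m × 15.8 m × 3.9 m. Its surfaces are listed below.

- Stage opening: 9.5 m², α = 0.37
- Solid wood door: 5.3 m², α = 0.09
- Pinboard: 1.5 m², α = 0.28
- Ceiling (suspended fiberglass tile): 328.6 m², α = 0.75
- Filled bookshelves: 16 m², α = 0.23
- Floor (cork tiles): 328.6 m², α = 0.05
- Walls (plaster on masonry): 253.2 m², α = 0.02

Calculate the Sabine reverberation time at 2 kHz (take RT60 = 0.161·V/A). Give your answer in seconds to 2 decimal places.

0.75 s

Total absorption A = 9.5×0.37 + 5.3×0.09 + 1.5×0.28 + 328.6×0.75 + 16×0.23 + 328.6×0.05 + 253.2×0.02
  = 3.515 + 0.477 + 0.420 + 246.450 + 3.680 + 16.430 + 5.064 = 276.036 m² sabins.
Room volume: 1281.696 m³.
Sabine: RT60 = 0.161 × 1281.696 / 276.036 = 0.75 s.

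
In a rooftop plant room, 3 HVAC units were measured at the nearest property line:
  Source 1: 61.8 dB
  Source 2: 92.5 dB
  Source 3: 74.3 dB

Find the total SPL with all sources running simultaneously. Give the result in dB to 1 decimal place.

92.6 dB

Σ 10^(Lᵢ/10) = 1.807e+09.
Back to dB: 10·log₁₀ Σ = 92.6 dB.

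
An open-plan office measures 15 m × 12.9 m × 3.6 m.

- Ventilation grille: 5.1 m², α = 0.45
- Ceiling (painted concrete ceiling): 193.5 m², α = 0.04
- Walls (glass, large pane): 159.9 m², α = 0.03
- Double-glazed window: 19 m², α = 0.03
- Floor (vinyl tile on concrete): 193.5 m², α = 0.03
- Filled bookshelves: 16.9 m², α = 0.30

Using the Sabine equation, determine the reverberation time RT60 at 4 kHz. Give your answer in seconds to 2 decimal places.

4.27 s

Total absorption A = 5.1·0.45 + 193.5·0.04 + 159.9·0.03 + 19·0.03 + 193.5·0.03 + 16.9·0.30
  = 2.295 + 7.740 + 4.797 + 0.570 + 5.805 + 5.070 = 26.277 m² sabins.
Room volume: 696.6 m³.
Sabine: RT60 = 0.161 × 696.6 / 26.277 = 4.27 s.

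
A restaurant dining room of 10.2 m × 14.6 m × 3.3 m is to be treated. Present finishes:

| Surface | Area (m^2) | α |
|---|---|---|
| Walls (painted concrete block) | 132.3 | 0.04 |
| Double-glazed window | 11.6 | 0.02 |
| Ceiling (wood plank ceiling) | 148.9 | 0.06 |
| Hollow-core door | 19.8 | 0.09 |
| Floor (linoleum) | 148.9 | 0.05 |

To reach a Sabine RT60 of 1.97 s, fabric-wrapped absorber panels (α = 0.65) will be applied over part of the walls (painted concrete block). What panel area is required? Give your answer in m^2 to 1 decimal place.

27.0

Summing Sᵢαᵢ: 5.292 + 0.232 + 8.934 + 1.782 + 7.445 → A₁ = 23.685 sabins.
V = 491.436 m³. Target absorption A₂ = 0.161 × 491.436 / 1.97 = 40.163 sabins.
ΔA needed = 40.163 − 23.685 = 16.478 sabins.
Each m^2 of panel replacing the walls (painted concrete block) adds (0.65 − 0.04) = 0.61 sabins.
Area = ΔA/Δα = 16.478/0.61 = 27.0 m^2.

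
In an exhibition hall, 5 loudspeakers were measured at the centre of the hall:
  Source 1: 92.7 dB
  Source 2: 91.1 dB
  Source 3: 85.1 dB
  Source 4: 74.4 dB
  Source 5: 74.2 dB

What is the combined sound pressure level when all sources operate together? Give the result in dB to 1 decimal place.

95.5 dB

Sum in the linear (power) domain: Σ 10^(Lᵢ/10) = 10^(92.7/10) + 10^(91.1/10) + 10^(85.1/10) + 10^(74.4/10) + 10^(74.2/10) = 3.528e+09.
Back to dB: 10·log₁₀ Σ = 95.5 dB.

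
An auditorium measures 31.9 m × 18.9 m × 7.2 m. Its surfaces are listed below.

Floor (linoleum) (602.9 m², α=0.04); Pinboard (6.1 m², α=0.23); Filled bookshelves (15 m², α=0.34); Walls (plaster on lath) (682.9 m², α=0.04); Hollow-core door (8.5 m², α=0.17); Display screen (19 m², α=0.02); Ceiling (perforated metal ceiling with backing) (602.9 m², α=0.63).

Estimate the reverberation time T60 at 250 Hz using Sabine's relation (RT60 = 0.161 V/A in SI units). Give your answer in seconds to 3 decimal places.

Equivalent absorption area: A = 602.9*0.04 + 6.1*0.23 + 15*0.34 + 682.9*0.04 + 8.5*0.17 + 19*0.02 + 602.9*0.63 = 439.587 m².
V = 31.9·18.9·7.2 = 4340.952 m³.
RT60 = 0.161 · V / A = 0.161 × 4340.952 / 439.587 = 1.590 s.

1.590 sec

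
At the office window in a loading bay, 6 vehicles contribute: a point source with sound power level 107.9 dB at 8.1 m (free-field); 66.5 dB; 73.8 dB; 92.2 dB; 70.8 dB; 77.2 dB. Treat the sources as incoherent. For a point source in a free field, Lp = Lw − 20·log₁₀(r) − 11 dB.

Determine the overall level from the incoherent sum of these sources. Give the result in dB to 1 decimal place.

Source at 8.1 m: Lp = 107.9 − 20·log₁₀(8.1) − 11 = 78.7 dB.
Σ 10^(Lᵢ/10) = 1.827e+09.
L_total = 10·log₁₀(1.827e+09) = 92.6 dB.

92.6 dB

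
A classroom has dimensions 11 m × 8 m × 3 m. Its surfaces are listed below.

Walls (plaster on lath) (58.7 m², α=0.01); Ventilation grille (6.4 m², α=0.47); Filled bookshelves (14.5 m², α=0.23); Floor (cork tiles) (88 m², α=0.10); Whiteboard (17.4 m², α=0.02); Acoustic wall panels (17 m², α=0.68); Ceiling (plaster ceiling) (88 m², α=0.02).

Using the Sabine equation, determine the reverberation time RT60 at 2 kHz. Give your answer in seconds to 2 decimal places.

1.45 s

Total absorption A = 58.7×0.01 + 6.4×0.47 + 14.5×0.23 + 88×0.10 + 17.4×0.02 + 17×0.68 + 88×0.02
  = 0.587 + 3.008 + 3.335 + 8.800 + 0.348 + 11.560 + 1.760 = 29.398 m² sabins.
Room volume: 264 m³.
T = 0.161 V/A = 0.161·264/29.398 = 1.45 s.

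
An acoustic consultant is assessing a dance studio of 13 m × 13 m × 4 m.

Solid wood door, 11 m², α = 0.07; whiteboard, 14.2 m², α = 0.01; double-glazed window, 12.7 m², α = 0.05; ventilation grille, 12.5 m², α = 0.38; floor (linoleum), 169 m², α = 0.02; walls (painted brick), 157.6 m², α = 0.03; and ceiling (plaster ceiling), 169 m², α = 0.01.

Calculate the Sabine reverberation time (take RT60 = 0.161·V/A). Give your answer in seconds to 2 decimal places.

6.76 sec

A = Σ Sᵢαᵢ = 11*0.07 + 14.2*0.01 + 12.7*0.05 + 12.5*0.38 + 169*0.02 + 157.6*0.03 + 169*0.01 = 16.095 sabins.
V = 13·13·4 = 676 m³.
Sabine: RT60 = 0.161 × 676 / 16.095 = 6.76 s.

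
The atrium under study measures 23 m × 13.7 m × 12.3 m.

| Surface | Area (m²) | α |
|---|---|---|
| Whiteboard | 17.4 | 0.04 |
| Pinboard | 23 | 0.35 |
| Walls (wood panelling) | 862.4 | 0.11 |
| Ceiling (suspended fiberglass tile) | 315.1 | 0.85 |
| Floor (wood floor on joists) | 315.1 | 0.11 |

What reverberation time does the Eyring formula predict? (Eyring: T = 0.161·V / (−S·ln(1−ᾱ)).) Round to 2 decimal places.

1.32 s

S = Σ Sᵢ = 1533.0 m².
Σ(Sᵢαᵢ) = 17.4×0.04 + 23×0.35 + 862.4×0.11 + 315.1×0.85 + 315.1×0.11 = 406.106.
Mean coefficient ᾱ = A/S = 0.2649.
−S·ln(1−ᾱ) = −1533.0 × ln(1 − 0.2649) = 471.779.
V = 23 × 13.7 × 12.3 = 3875.73 m³.
T = 0.161·V/[−S·ln(1−ᾱ)] = 0.161·3875.73/471.779 = 1.32 s.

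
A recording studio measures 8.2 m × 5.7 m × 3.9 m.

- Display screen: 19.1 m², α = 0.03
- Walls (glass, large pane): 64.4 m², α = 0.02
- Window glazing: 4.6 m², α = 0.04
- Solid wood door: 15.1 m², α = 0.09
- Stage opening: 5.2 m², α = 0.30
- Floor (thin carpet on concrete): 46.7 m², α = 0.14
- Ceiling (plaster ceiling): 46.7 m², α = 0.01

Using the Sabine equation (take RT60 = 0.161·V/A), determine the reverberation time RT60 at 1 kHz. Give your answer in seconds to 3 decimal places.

2.452 seconds

Summing Sᵢαᵢ: 0.573 + 1.288 + 0.184 + 1.359 + 1.560 + 6.538 + 0.467 → A = 11.969 sabins.
V = 8.2·5.7·3.9 = 182.286 m³.
Sabine: RT60 = 0.161 × 182.286 / 11.969 = 2.452 s.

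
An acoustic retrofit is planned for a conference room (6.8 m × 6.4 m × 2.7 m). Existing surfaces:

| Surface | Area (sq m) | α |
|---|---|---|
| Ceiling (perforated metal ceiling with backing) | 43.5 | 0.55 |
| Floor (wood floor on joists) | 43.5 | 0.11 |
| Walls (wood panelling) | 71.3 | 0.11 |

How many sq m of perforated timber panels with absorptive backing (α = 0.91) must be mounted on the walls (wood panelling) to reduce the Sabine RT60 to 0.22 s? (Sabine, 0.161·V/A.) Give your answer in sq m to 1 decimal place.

61.8

Summing Sᵢαᵢ: 23.925 + 4.785 + 7.843 → A₁ = 36.553 sabins.
Required A₂ = 0.161·117.504/0.22 = 85.992 sabins.
ΔA needed = 85.992 − 36.553 = 49.439 sabins.
Net gain per sq m: Δα = 0.91 − 0.11 = 0.80.
Panel area = 49.439 / 0.80 = 61.8 sq m.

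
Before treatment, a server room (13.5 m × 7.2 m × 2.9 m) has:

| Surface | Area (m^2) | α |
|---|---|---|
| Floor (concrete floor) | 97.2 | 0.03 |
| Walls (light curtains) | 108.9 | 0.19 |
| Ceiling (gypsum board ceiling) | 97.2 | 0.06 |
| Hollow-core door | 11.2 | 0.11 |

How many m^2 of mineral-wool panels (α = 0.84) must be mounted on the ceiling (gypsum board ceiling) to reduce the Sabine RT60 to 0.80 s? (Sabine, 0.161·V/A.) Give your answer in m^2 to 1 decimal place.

Total absorption A₁ = 97.2×0.03 + 108.9×0.19 + 97.2×0.06 + 11.2×0.11
  = 2.916 + 20.691 + 5.832 + 1.232 = 30.671 m^2 sabins.
V = 281.88 m³. Target absorption A₂ = 0.161 × 281.88 / 0.80 = 56.728 sabins.
Absorption to add: 56.728 − 30.671 = 26.057 sabins.
Net gain per m^2: Δα = 0.84 − 0.06 = 0.78.
Panel area = 26.057 / 0.78 = 33.4 m^2.

33.4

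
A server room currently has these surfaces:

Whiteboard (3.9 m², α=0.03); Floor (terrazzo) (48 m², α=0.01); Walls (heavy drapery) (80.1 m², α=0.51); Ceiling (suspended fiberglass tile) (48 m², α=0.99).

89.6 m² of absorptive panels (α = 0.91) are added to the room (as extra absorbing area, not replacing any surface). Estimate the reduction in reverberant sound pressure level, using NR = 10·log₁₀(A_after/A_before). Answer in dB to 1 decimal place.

Equivalent absorption area: A_before = 3.9·0.03 + 48·0.01 + 80.1·0.51 + 48·0.99 = 88.968 m².
Treatment contributes 89.6·0.91 = 81.536 sabins.
A_after = 88.968 + 81.536 = 170.504 sabins.
NR = 10·log₁₀(170.504/88.968) = 2.8 dB.

2.8 dB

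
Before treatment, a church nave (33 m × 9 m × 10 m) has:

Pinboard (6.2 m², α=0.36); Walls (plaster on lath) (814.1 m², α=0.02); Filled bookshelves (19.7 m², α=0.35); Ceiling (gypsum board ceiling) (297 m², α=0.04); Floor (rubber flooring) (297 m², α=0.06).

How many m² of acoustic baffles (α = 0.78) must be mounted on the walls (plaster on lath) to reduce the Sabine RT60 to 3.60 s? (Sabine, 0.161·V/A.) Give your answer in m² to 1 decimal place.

Total absorption A₁ = 6.2*0.36 + 814.1*0.02 + 19.7*0.35 + 297*0.04 + 297*0.06
  = 2.232 + 16.282 + 6.895 + 11.880 + 17.820 = 55.109 m² sabins.
Required A₂ = 0.161·2970/3.60 = 132.825 sabins.
ΔA needed = 132.825 − 55.109 = 77.716 sabins.
Each m² of panel replacing the walls (plaster on lath) adds (0.78 − 0.02) = 0.76 sabins.
Area = ΔA/Δα = 77.716/0.76 = 102.3 m².

102.3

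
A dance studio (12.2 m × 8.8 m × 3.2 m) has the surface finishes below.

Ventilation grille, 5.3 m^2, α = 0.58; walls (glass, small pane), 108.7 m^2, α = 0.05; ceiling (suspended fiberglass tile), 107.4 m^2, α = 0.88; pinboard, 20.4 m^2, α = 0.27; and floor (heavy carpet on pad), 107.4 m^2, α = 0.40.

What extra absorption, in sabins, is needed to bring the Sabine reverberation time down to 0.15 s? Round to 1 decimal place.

A₁ = Σ Sᵢαᵢ = 5.3×0.58 + 108.7×0.05 + 107.4×0.88 + 20.4×0.27 + 107.4×0.40 = 151.489 sabins.
For T = 0.15 s, need A₂ = 0.161·V/T = 0.161·343.552/0.15 = 368.746 sabins.
ΔA = A₂ − A₁ = 368.746 − 151.489 = 217.3 sabins.

217.3 sabins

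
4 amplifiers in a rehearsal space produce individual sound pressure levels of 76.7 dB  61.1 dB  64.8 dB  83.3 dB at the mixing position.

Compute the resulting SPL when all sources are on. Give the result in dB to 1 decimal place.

Converting to relative power and adding: 10^(76.7/10) + 10^(61.1/10) + 10^(64.8/10) + 10^(83.3/10) = 2.649e+08.
L_total = 10·log₁₀(2.649e+08) = 84.2 dB.

84.2 dB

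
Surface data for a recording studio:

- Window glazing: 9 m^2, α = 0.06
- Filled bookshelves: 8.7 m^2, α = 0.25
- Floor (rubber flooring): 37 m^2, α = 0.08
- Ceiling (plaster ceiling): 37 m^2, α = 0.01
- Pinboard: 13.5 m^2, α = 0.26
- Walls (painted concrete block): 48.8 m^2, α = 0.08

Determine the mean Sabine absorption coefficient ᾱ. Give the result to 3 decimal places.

0.087

S = Σ Sᵢ = 9 + 8.7 + 37 + 37 + 13.5 + 48.8 = 154.0 m^2.
Weighted sum Σ Sα = 13.459.
ᾱ = 13.459 / 154.0 = 0.087.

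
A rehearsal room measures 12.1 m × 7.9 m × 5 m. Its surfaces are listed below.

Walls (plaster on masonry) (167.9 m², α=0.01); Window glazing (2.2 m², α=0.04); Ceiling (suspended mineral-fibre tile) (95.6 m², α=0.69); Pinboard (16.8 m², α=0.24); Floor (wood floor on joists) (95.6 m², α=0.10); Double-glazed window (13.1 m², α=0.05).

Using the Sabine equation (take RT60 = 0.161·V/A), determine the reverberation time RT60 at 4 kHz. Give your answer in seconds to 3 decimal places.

Summing Sᵢαᵢ: 1.679 + 0.088 + 65.964 + 4.032 + 9.560 + 0.655 → A = 81.978 sabins.
Room volume: 477.95 m³.
T = 0.161 V/A = 0.161·477.95/81.978 = 0.939 s.

0.939 s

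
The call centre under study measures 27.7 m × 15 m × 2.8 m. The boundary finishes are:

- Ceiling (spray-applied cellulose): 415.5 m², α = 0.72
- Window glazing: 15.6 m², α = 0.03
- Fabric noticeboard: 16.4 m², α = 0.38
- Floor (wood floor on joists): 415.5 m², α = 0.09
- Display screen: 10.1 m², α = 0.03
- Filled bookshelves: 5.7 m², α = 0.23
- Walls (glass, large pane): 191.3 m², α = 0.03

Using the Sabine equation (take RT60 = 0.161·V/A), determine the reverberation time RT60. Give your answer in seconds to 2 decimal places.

Summing Sᵢαᵢ: 299.160 + 0.468 + 6.232 + 37.395 + 0.303 + 1.311 + 5.739 → A = 350.608 sabins.
Volume V = 27.7 × 15 × 2.8 = 1163.4 m³.
T = 0.161 V/A = 0.161·1163.4/350.608 = 0.53 s.

0.53 sec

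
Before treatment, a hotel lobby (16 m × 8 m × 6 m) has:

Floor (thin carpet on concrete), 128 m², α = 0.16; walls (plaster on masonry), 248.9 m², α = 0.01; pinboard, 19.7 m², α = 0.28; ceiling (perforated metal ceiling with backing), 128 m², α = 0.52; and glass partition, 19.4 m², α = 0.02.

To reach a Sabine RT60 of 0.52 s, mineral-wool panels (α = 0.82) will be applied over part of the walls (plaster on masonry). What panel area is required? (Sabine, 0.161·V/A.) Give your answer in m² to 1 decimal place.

175.7

Total absorption A₁ = 128·0.16 + 248.9·0.01 + 19.7·0.28 + 128·0.52 + 19.4·0.02
  = 20.480 + 2.489 + 5.516 + 66.560 + 0.388 = 95.433 m² sabins.
Required A₂ = 0.161·768/0.52 = 237.785 sabins.
Absorption to add: 237.785 − 95.433 = 142.352 sabins.
Each m² of panel replacing the walls (plaster on masonry) adds (0.82 − 0.01) = 0.81 sabins.
Area = ΔA/Δα = 142.352/0.81 = 175.7 m².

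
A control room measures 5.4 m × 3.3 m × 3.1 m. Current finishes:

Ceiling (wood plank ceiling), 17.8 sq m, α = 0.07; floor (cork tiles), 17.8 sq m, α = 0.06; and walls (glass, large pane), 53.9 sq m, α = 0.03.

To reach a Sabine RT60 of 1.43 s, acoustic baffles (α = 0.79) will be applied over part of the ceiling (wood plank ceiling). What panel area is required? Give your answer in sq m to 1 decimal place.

Total absorption A₁ = 17.8*0.07 + 17.8*0.06 + 53.9*0.03
  = 1.246 + 1.068 + 1.617 = 3.931 sq m sabins.
V = 55.242 m³. Target absorption A₂ = 0.161 × 55.242 / 1.43 = 6.220 sabins.
Absorption to add: 6.220 − 3.931 = 2.289 sabins.
Net gain per sq m: Δα = 0.79 − 0.07 = 0.72.
Panel area = 2.289 / 0.72 = 3.2 sq m.

3.2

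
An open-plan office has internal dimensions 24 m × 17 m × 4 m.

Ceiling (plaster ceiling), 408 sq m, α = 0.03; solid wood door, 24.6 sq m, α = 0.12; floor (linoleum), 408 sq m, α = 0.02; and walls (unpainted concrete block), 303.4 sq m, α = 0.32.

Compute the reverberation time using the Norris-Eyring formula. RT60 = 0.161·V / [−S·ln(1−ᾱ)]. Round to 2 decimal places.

2.06 sec

Total surface area S = 408 + 24.6 + 408 + 303.4 = 1144.0 sq m.
Σ(Sᵢαᵢ) = 408×0.03 + 24.6×0.12 + 408×0.02 + 303.4×0.32 = 120.440.
ᾱ = 120.440 / 1144.0 = 0.1053.
−S·ln(1−ᾱ) = −1144.0 × ln(1 − 0.1053) = 127.289.
V = 24 × 17 × 4 = 1632 m³.
T = 0.161·V/[−S·ln(1−ᾱ)] = 0.161·1632/127.289 = 2.06 s.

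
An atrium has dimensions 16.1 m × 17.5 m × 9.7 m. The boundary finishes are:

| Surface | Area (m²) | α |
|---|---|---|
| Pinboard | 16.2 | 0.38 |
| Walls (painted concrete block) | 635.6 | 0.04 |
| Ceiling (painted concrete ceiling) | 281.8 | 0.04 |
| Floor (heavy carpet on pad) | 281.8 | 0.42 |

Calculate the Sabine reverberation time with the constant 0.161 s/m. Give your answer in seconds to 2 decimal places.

A = Σ Sᵢαᵢ = 16.2·0.38 + 635.6·0.04 + 281.8·0.04 + 281.8·0.42 = 161.208 sabins.
Room volume: 2732.975 m³.
RT60 = 0.161 · V / A = 0.161 × 2732.975 / 161.208 = 2.73 s.

2.73 s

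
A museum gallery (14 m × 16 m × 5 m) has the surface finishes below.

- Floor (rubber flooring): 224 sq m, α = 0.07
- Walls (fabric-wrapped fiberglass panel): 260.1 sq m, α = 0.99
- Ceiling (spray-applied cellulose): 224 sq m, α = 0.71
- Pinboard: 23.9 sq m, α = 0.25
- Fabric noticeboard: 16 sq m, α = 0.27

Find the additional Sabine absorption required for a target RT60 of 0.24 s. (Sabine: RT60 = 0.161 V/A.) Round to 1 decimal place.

Total absorption A₁ = 224·0.07 + 260.1·0.99 + 224·0.71 + 23.9·0.25 + 16·0.27
  = 15.680 + 257.499 + 159.040 + 5.975 + 4.320 = 442.514 sq m sabins.
For T = 0.24 s, need A₂ = 0.161·V/T = 0.161·1120/0.24 = 751.333 sabins.
ΔA = A₂ − A₁ = 751.333 − 442.514 = 308.8 sabins.

308.8 sabins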